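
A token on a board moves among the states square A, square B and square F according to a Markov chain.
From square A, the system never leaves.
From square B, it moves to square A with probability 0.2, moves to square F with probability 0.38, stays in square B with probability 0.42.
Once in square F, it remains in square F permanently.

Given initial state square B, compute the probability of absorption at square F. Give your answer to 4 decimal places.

0.6552

Let h(s) be the probability of absorption at square F starting from transient state s. Then h(square F) = 1 and h(square A) = 0. By first-step analysis:
h(square B) = 0.2·0 + 0.42·h(square B) + 0.38·1
Solving: h(square B) = 0.6552.
Starting from square B, the probability is 0.6552.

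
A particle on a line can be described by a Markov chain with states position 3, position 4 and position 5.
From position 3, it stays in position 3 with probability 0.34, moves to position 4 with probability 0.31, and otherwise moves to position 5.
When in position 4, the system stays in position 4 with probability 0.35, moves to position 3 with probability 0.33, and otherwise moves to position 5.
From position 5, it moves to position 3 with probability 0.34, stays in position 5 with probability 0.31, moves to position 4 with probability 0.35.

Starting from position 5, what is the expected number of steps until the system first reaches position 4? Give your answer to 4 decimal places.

2.9727

Let t(s) be the expected number of steps to first reach position 4 from state s, with t(position 4) = 0. Conditioning on the first step:
t(position 3) = 1 + 0.34·t(position 3) + 0.35·t(position 5)
t(position 5) = 1 + 0.34·t(position 3) + 0.31·t(position 5)
Solving: t(position 3) = 3.0916, t(position 5) = 2.9727.
Expected steps from position 5 to position 4: 2.9727.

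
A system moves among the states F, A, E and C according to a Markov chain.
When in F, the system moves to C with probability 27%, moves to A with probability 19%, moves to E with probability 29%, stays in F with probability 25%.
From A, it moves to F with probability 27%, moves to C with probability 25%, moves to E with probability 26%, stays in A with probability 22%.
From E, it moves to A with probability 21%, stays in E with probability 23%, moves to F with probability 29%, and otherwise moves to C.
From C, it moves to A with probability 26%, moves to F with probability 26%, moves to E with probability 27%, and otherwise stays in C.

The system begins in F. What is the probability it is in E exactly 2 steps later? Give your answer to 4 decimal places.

Propagate the distribution vector 2 steps from F.
After 0 steps: (1.0000, 0.0000, 0.0000, 0.0000)
After 1 step: (0.2500, 0.1900, 0.2900, 0.2700)
After 2 steps: (0.2681, 0.2204, 0.2615, 0.2500)
P(in E after 2 steps) = 0.2615

0.2615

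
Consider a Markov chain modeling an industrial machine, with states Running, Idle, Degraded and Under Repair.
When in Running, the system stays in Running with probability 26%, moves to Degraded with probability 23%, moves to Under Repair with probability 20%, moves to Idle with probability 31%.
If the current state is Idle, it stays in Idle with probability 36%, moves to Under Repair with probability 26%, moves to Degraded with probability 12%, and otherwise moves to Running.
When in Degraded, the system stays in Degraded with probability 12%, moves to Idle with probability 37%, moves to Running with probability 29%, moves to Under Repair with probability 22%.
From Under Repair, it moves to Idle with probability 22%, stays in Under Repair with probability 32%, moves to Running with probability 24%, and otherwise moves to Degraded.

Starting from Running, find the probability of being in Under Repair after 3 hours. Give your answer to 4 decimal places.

0.2523

Propagate the distribution vector 3 hours from Running.
After 0 hours: (1.0000, 0.0000, 0.0000, 0.0000)
After 1 hour: (0.2600, 0.3100, 0.2300, 0.2000)
After 2 hours: (0.2629, 0.3213, 0.1686, 0.2472)
After 3 hours: (0.2601, 0.3139, 0.1736, 0.2523)
P(in Under Repair after 3 hours) = 0.2523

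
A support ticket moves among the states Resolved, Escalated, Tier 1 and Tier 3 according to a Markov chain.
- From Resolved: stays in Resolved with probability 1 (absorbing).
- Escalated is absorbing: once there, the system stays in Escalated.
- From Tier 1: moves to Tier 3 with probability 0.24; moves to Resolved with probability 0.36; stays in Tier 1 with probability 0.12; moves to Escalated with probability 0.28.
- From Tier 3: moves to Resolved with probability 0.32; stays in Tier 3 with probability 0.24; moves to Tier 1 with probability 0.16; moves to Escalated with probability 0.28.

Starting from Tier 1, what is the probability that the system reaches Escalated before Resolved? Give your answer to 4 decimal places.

Let h(s) be the probability of absorption at Escalated starting from transient state s. Then h(Escalated) = 1 and h(Resolved) = 0. By first-step analysis:
h(Tier 1) = 0.36·0 + 0.28·1 + 0.12·h(Tier 1) + 0.24·h(Tier 3)
h(Tier 3) = 0.32·0 + 0.28·1 + 0.16·h(Tier 1) + 0.24·h(Tier 3)
Solving: h(Tier 1) = 0.4442, h(Tier 3) = 0.4619.
Starting from Tier 1, the probability is 0.4442.

0.4442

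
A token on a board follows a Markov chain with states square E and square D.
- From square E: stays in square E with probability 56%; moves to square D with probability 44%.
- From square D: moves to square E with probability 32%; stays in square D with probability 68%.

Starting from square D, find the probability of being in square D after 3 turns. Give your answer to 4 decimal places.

0.5848

Propagate the distribution vector 3 turns from square D.
After 0 turns: (0.0000, 1.0000)
After 1 turn: (0.3200, 0.6800)
After 2 turns: (0.3968, 0.6032)
After 3 turns: (0.4152, 0.5848)
P(in square D after 3 turns) = 0.5848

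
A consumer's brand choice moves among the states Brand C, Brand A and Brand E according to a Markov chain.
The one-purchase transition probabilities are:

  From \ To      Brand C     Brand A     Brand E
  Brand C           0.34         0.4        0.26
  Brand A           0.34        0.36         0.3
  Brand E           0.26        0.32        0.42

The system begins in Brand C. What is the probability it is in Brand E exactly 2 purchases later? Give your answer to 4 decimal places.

0.3176

Sum over the intermediate state after 1 purchase:
P = P(Brand C→Brand C)·P(Brand C→Brand E) + P(Brand C→Brand A)·P(Brand A→Brand E) + P(Brand C→Brand E)·P(Brand E→Brand E)
  = 0.34×0.26 + 0.4×0.3 + 0.26×0.42
  = 0.0884 + 0.1200 + 0.1092 = 0.3176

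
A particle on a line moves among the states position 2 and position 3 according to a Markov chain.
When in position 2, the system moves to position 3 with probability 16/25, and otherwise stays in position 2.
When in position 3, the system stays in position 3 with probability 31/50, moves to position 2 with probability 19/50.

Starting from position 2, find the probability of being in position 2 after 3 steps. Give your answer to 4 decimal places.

Propagate the distribution vector 3 steps from position 2.
After 0 steps: (1.0000, 0.0000)
After 1 step: (0.3600, 0.6400)
After 2 steps: (0.3728, 0.6272)
After 3 steps: (0.3725, 0.6275)
P(in position 2 after 3 steps) = 0.3725

0.3725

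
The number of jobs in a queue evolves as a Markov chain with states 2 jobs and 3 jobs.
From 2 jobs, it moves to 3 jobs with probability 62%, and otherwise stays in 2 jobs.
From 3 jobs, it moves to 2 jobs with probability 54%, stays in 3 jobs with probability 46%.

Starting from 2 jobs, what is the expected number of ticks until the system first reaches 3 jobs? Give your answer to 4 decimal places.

Let t(s) be the expected number of ticks to first reach 3 jobs from state s, with t(3 jobs) = 0. Conditioning on the first tick:
t(2 jobs) = 1 + 0.38·t(2 jobs)
Solving: t(2 jobs) = 1.6129.
Expected ticks from 2 jobs to 3 jobs: 1.6129.

1.6129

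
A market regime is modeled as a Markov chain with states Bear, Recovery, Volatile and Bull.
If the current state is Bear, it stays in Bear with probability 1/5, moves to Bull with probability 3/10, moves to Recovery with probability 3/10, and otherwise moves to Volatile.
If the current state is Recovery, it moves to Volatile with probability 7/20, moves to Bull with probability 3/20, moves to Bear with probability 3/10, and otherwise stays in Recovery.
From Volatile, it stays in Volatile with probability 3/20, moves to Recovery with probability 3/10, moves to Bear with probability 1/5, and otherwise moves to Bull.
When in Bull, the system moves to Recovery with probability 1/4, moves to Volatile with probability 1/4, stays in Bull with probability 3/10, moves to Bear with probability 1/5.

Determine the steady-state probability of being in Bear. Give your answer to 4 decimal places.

0.2260

Let the stationary distribution be π with π = πP and π_1 + π_2 + π_3 + π_4 = 1.
π_1 = 0.2·π_1 + 0.3·π_2 + 0.2·π_3 + 0.2·π_4
π_2 = 0.3·π_1 + 0.2·π_2 + 0.3·π_3 + 0.25·π_4
π_3 = 0.2·π_1 + 0.35·π_2 + 0.15·π_3 + 0.25·π_4
Solving with the normalization constraint gives π = (0.2260, 0.2603, 0.2407, 0.2730).
So the stationary probability of Bear is 0.2260.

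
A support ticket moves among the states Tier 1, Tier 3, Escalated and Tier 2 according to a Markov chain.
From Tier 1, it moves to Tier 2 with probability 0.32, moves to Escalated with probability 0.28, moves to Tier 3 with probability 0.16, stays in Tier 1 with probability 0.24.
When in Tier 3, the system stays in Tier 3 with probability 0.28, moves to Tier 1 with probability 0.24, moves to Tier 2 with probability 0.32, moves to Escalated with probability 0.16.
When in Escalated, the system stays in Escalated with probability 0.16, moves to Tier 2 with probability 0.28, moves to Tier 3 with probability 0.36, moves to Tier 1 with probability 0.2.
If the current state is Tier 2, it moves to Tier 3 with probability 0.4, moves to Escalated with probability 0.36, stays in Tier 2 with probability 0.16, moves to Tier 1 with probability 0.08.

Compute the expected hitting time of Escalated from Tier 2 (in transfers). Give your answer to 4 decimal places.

Let t(s) be the expected number of transfers to first reach Escalated from state s, with t(Escalated) = 0. Conditioning on the first transfer:
t(Tier 1) = 1 + 0.24·t(Tier 1) + 0.16·t(Tier 3) + 0.32·t(Tier 2)
t(Tier 3) = 1 + 0.24·t(Tier 1) + 0.28·t(Tier 3) + 0.32·t(Tier 2)
t(Tier 2) = 1 + 0.08·t(Tier 1) + 0.4·t(Tier 3) + 0.16·t(Tier 2)
Solving: t(Tier 1) = 3.6870, t(Tier 3) = 4.1898, t(Tier 2) = 3.5368.
Expected transfers from Tier 2 to Escalated: 3.5368.

3.5368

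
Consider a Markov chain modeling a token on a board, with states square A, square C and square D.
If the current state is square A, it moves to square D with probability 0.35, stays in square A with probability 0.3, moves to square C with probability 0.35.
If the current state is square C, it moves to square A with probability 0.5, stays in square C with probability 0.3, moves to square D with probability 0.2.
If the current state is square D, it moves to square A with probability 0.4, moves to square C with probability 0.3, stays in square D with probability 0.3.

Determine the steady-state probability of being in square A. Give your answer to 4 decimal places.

0.3927

Let the stationary distribution be π with π = πP and π_1 + π_2 + π_3 = 1.
π_1 = 0.3·π_1 + 0.5·π_2 + 0.4·π_3
π_2 = 0.35·π_1 + 0.3·π_2 + 0.3·π_3
Solving with the normalization constraint gives π = (0.3927, 0.3196, 0.2877).
So the stationary probability of square A is 0.3927.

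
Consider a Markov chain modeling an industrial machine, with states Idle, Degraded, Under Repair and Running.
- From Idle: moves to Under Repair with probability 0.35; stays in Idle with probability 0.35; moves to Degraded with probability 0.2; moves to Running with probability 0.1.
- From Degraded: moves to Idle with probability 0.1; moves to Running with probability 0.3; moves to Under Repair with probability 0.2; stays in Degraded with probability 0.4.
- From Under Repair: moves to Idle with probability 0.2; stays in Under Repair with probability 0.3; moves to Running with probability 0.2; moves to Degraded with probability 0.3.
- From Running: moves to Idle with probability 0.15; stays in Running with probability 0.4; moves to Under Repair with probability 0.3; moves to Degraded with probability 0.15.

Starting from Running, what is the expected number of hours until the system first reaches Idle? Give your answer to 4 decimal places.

Let t(s) be the expected number of hours to first reach Idle from state s, with t(Idle) = 0. Conditioning on the first hour:
t(Degraded) = 1 + 0.4·t(Degraded) + 0.2·t(Under Repair) + 0.3·t(Running)
t(Under Repair) = 1 + 0.3·t(Degraded) + 0.3·t(Under Repair) + 0.2·t(Running)
t(Running) = 1 + 0.15·t(Degraded) + 0.3·t(Under Repair) + 0.4·t(Running)
Solving: t(Degraded) = 7.0996, t(Under Repair) = 6.3636, t(Running) = 6.6234.
Expected hours from Running to Idle: 6.6234.

6.6234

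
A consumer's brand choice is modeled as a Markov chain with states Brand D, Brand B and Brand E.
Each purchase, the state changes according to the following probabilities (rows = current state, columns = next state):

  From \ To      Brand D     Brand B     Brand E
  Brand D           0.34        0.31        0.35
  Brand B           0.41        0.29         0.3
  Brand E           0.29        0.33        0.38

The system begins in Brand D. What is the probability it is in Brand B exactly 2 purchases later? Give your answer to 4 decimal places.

0.3108

Sum over the intermediate state after 1 purchase:
P = P(Brand D→Brand D)·P(Brand D→Brand B) + P(Brand D→Brand B)·P(Brand B→Brand B) + P(Brand D→Brand E)·P(Brand E→Brand B)
  = 0.34×0.31 + 0.31×0.29 + 0.35×0.33
  = 0.1054 + 0.0899 + 0.1155 = 0.3108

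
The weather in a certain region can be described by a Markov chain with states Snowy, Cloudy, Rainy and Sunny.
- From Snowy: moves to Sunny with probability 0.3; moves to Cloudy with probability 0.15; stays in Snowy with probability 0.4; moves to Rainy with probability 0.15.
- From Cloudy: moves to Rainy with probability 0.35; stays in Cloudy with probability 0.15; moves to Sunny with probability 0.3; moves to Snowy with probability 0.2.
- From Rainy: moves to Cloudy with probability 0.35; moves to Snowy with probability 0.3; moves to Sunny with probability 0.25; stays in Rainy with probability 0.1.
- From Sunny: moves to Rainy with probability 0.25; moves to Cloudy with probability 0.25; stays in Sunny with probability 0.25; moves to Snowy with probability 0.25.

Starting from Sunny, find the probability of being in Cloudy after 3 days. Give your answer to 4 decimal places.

Propagate the distribution vector 3 days from Sunny.
After 0 days: (0.0000, 0.0000, 0.0000, 1.0000)
After 1 day: (0.2500, 0.2500, 0.2500, 0.2500)
After 2 days: (0.2875, 0.2250, 0.2125, 0.2750)
After 3 days: (0.2925, 0.2200, 0.2119, 0.2756)
P(in Cloudy after 3 days) = 0.2200

0.2200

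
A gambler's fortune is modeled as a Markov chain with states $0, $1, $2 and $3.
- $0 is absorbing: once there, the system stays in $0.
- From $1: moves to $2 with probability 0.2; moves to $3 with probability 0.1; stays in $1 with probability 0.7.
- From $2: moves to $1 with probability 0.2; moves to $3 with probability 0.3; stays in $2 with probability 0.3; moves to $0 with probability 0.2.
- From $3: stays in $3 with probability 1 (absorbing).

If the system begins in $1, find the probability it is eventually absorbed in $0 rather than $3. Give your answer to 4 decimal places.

Let h(s) be the probability of absorption at $0 starting from transient state s. Then h($0) = 1 and h($3) = 0. By first-step analysis:
h($1) = 0.7·h($1) + 0.2·h($2) + 0.1·0
h($2) = 0.2·1 + 0.2·h($1) + 0.3·h($2) + 0.3·0
Solving: h($1) = 0.2353, h($2) = 0.3529.
Starting from $1, the probability is 0.2353.

0.2353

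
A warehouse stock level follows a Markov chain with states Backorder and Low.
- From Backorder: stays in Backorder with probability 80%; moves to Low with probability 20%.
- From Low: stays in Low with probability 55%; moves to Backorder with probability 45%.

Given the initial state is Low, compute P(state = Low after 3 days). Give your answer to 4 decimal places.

0.3374

Propagate the distribution vector 3 days from Low.
After 0 days: (0.0000, 1.0000)
After 1 day: (0.4500, 0.5500)
After 2 days: (0.6075, 0.3925)
After 3 days: (0.6626, 0.3374)
P(in Low after 3 days) = 0.3374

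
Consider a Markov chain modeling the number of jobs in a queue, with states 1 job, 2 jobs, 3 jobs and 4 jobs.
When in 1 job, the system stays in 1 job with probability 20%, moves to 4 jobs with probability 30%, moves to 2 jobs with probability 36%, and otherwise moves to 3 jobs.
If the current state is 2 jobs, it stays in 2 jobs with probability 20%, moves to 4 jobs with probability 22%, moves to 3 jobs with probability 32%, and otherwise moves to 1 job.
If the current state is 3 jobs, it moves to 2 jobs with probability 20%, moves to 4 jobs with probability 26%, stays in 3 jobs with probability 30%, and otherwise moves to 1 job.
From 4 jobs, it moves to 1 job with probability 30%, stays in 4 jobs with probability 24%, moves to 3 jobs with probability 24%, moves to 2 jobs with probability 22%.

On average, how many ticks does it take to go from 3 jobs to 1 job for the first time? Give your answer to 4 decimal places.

Let t(s) be the expected number of ticks to first reach 1 job from state s, with t(1 job) = 0. Conditioning on the first tick:
t(2 jobs) = 1 + 0.2·t(2 jobs) + 0.32·t(3 jobs) + 0.22·t(4 jobs)
t(3 jobs) = 1 + 0.2·t(2 jobs) + 0.3·t(3 jobs) + 0.26·t(4 jobs)
t(4 jobs) = 1 + 0.22·t(2 jobs) + 0.24·t(3 jobs) + 0.24·t(4 jobs)
Solving: t(2 jobs) = 3.7942, t(3 jobs) = 3.8623, t(4 jobs) = 3.6338.
Expected ticks from 3 jobs to 1 job: 3.8623.

3.8623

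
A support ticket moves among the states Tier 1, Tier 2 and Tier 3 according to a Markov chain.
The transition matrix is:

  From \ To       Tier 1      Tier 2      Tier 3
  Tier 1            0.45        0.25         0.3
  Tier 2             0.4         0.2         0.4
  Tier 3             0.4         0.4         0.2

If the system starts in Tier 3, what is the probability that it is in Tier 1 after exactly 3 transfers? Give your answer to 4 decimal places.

0.4210

Propagate the distribution vector 3 transfers from Tier 3.
After 0 transfers: (0.0000, 0.0000, 1.0000)
After 1 transfer: (0.4000, 0.4000, 0.2000)
After 2 transfers: (0.4200, 0.2600, 0.3200)
After 3 transfers: (0.4210, 0.2850, 0.2940)
P(in Tier 1 after 3 transfers) = 0.4210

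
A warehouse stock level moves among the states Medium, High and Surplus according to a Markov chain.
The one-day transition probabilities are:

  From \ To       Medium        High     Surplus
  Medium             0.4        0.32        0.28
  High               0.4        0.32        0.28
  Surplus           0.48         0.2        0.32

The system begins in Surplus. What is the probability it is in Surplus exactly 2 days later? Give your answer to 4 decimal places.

Sum over the intermediate state after 1 day:
P = P(Surplus→Medium)·P(Medium→Surplus) + P(Surplus→High)·P(High→Surplus) + P(Surplus→Surplus)·P(Surplus→Surplus)
  = 0.48×0.28 + 0.2×0.28 + 0.32×0.32
  = 0.1344 + 0.0560 + 0.1024 = 0.2928

0.2928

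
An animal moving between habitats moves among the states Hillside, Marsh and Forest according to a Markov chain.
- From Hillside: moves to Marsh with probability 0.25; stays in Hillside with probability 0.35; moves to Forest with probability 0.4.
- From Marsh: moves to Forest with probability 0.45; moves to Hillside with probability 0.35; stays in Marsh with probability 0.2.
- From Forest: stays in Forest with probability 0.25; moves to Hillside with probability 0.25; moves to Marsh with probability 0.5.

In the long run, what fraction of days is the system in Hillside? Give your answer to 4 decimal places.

Let the stationary distribution be π with π = πP and π_1 + π_2 + π_3 = 1.
π_1 = 0.35·π_1 + 0.35·π_2 + 0.25·π_3
π_2 = 0.25·π_1 + 0.2·π_2 + 0.5·π_3
Solving with the normalization constraint gives π = (0.3138, 0.3243, 0.3619).
So the stationary probability of Hillside is 0.3138.

0.3138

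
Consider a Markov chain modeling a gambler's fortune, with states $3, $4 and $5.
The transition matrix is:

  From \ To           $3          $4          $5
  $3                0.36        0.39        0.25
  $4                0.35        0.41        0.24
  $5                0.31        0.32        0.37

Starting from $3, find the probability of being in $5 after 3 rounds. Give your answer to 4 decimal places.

Propagate the distribution vector 3 rounds from $3.
After 0 rounds: (1.0000, 0.0000, 0.0000)
After 1 round: (0.3600, 0.3900, 0.2500)
After 2 rounds: (0.3436, 0.3803, 0.2761)
After 3 rounds: (0.3424, 0.3783, 0.2793)
P(in $5 after 3 rounds) = 0.2793

0.2793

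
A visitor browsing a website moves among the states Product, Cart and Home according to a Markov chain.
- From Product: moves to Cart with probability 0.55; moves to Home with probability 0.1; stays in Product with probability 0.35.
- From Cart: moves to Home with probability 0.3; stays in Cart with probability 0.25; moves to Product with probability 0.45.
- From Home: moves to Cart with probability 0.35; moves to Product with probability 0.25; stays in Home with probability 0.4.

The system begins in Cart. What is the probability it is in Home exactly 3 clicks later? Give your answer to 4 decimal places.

Propagate the distribution vector 3 clicks from Cart.
After 0 clicks: (0.0000, 1.0000, 0.0000)
After 1 click: (0.4500, 0.2500, 0.3000)
After 2 clicks: (0.3450, 0.4150, 0.2400)
After 3 clicks: (0.3675, 0.3775, 0.2550)
P(in Home after 3 clicks) = 0.2550

0.2550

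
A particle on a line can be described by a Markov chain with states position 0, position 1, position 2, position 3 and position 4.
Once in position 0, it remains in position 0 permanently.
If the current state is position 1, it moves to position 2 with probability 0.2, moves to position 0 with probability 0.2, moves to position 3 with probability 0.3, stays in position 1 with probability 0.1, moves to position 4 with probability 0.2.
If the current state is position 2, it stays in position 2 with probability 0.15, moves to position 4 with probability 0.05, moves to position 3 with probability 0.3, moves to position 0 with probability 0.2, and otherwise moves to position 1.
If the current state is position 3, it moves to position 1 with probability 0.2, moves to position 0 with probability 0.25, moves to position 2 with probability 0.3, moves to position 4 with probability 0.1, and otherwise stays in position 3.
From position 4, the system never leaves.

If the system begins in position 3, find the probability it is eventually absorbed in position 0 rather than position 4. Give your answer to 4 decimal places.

0.6778

Let h(s) be the probability of absorption at position 0 starting from transient state s. Then h(position 0) = 1 and h(position 4) = 0. By first-step analysis:
h(position 1) = 0.2·1 + 0.1·h(position 1) + 0.2·h(position 2) + 0.3·h(position 3) + 0.2·0
h(position 2) = 0.2·1 + 0.3·h(position 1) + 0.15·h(position 2) + 0.3·h(position 3) + 0.05·0
h(position 3) = 0.25·1 + 0.2·h(position 1) + 0.3·h(position 2) + 0.15·h(position 3) + 0.1·0
Solving: h(position 1) = 0.6007, h(position 2) = 0.6865, h(position 3) = 0.6778.
Starting from position 3, the probability is 0.6778.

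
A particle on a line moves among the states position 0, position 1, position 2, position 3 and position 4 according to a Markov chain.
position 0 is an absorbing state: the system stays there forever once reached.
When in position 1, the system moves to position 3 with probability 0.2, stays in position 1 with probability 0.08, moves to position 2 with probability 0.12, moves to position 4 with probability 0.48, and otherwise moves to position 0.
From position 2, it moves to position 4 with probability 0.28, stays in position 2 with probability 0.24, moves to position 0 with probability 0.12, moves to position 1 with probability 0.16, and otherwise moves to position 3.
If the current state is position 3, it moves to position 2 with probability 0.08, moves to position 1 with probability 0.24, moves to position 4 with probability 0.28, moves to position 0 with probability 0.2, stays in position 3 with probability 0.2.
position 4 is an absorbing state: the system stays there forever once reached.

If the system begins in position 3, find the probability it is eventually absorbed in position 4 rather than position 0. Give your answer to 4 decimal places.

Let h(s) be the probability of absorption at position 4 starting from transient state s. Then h(position 4) = 1 and h(position 0) = 0. By first-step analysis:
h(position 1) = 0.12·0 + 0.08·h(position 1) + 0.12·h(position 2) + 0.2·h(position 3) + 0.48·1
h(position 2) = 0.12·0 + 0.16·h(position 1) + 0.24·h(position 2) + 0.2·h(position 3) + 0.28·1
h(position 3) = 0.2·0 + 0.24·h(position 1) + 0.08·h(position 2) + 0.2·h(position 3) + 0.28·1
Solving: h(position 1) = 0.7530, h(position 2) = 0.6968, h(position 3) = 0.6456.
Starting from position 3, the probability is 0.6456.

0.6456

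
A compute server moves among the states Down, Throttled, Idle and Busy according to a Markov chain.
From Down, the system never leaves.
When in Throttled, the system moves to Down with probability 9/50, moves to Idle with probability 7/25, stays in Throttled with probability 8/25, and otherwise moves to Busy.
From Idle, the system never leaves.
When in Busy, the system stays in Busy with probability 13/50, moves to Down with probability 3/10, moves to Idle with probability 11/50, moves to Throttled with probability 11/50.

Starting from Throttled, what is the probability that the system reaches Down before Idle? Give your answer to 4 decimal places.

0.4380

Let h(s) be the probability of absorption at Down starting from transient state s. Then h(Down) = 1 and h(Idle) = 0. By first-step analysis:
h(Throttled) = 0.18·1 + 0.32·h(Throttled) + 0.28·0 + 0.22·h(Busy)
h(Busy) = 0.3·1 + 0.22·h(Throttled) + 0.22·0 + 0.26·h(Busy)
Solving: h(Throttled) = 0.4380, h(Busy) = 0.5356.
Starting from Throttled, the probability is 0.4380.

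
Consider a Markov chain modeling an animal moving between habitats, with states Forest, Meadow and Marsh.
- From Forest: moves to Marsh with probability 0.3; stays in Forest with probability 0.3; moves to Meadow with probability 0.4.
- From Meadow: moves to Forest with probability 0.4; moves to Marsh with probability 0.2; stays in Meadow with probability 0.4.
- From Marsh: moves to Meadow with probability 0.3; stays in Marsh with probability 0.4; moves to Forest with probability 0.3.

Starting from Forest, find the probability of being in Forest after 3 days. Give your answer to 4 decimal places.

Propagate the distribution vector 3 days from Forest.
After 0 days: (1.0000, 0.0000, 0.0000)
After 1 day: (0.3000, 0.4000, 0.3000)
After 2 days: (0.3400, 0.3700, 0.2900)
After 3 days: (0.3370, 0.3710, 0.2920)
P(in Forest after 3 days) = 0.3370

0.3370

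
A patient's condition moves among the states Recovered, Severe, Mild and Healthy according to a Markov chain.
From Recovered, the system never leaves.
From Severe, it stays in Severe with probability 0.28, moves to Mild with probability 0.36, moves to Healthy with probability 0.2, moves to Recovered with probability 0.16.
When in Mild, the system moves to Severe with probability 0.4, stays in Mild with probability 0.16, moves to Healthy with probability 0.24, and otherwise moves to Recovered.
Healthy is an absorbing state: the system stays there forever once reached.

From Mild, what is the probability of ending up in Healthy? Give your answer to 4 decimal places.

Let h(s) be the probability of absorption at Healthy starting from transient state s. Then h(Healthy) = 1 and h(Recovered) = 0. By first-step analysis:
h(Severe) = 0.16·0 + 0.28·h(Severe) + 0.36·h(Mild) + 0.2·1
h(Mild) = 0.2·0 + 0.4·h(Severe) + 0.16·h(Mild) + 0.24·1
Solving: h(Severe) = 0.5521, h(Mild) = 0.5486.
Starting from Mild, the probability is 0.5486.

0.5486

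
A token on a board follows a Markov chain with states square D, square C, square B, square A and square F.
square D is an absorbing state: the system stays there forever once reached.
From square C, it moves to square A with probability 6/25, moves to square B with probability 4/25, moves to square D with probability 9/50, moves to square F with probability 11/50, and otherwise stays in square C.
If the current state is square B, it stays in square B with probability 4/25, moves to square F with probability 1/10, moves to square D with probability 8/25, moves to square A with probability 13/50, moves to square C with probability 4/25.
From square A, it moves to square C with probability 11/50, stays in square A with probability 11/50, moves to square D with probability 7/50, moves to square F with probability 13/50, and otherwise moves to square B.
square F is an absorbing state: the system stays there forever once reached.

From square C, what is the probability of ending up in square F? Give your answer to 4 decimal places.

0.5217

Let h(s) be the probability of absorption at square F starting from transient state s. Then h(square F) = 1 and h(square D) = 0. By first-step analysis:
h(square C) = 0.18·0 + 0.2·h(square C) + 0.16·h(square B) + 0.24·h(square A) + 0.22·1
h(square B) = 0.32·0 + 0.16·h(square C) + 0.16·h(square B) + 0.26·h(square A) + 0.1·1
h(square A) = 0.14·0 + 0.22·h(square C) + 0.16·h(square B) + 0.22·h(square A) + 0.26·1
Solving: h(square C) = 0.5217, h(square B) = 0.3920, h(square A) = 0.5609.
Starting from square C, the probability is 0.5217.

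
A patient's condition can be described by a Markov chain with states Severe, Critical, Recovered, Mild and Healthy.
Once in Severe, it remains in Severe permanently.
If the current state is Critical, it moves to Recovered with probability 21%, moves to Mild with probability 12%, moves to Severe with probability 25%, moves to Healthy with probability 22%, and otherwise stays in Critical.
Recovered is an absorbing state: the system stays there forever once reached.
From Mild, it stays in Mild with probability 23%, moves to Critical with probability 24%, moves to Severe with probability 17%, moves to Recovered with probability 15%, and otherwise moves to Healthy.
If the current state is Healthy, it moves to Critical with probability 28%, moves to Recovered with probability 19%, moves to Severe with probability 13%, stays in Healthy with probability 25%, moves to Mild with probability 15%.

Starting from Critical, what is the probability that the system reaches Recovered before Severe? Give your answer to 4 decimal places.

0.4821

Let h(s) be the probability of absorption at Recovered starting from transient state s. Then h(Recovered) = 1 and h(Severe) = 0. By first-step analysis:
h(Critical) = 0.25·0 + 0.2·h(Critical) + 0.21·1 + 0.12·h(Mild) + 0.22·h(Healthy)
h(Mild) = 0.17·0 + 0.24·h(Critical) + 0.15·1 + 0.23·h(Mild) + 0.21·h(Healthy)
h(Healthy) = 0.13·0 + 0.28·h(Critical) + 0.19·1 + 0.15·h(Mild) + 0.25·h(Healthy)
Solving: h(Critical) = 0.4821, h(Mild) = 0.4900, h(Healthy) = 0.5313.
Starting from Critical, the probability is 0.4821.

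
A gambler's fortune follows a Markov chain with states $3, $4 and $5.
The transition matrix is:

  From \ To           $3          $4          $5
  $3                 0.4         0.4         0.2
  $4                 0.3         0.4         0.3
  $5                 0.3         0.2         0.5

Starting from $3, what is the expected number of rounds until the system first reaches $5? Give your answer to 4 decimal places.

4.1667

Let t(s) be the expected number of rounds to first reach $5 from state s, with t($5) = 0. Conditioning on the first round:
t($3) = 1 + 0.4·t($3) + 0.4·t($4)
t($4) = 1 + 0.3·t($3) + 0.4·t($4)
Solving: t($3) = 4.1667, t($4) = 3.7500.
Expected rounds from $3 to $5: 4.1667.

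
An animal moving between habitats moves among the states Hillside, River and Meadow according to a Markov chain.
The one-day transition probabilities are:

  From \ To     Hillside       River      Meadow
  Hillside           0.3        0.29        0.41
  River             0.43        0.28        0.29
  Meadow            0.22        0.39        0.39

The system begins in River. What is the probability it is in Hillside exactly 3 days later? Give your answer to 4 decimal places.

0.3115

Propagate the distribution vector 3 days from River.
After 0 days: (0.0000, 1.0000, 0.0000)
After 1 day: (0.4300, 0.2800, 0.2900)
After 2 days: (0.3132, 0.3162, 0.3706)
After 3 days: (0.3115, 0.3239, 0.3646)
P(in Hillside after 3 days) = 0.3115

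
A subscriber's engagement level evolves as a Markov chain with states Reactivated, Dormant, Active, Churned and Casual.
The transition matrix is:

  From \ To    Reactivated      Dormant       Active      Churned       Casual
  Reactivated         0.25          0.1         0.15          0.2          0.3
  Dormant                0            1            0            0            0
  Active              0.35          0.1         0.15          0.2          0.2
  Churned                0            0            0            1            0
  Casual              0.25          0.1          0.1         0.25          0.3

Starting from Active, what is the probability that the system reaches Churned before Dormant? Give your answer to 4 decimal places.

Let h(s) be the probability of absorption at Churned starting from transient state s. Then h(Churned) = 1 and h(Dormant) = 0. By first-step analysis:
h(Reactivated) = 0.25·h(Reactivated) + 0.1·0 + 0.15·h(Active) + 0.2·1 + 0.3·h(Casual)
h(Active) = 0.35·h(Reactivated) + 0.1·0 + 0.15·h(Active) + 0.2·1 + 0.2·h(Casual)
h(Casual) = 0.25·h(Reactivated) + 0.1·0 + 0.1·h(Active) + 0.25·1 + 0.3·h(Casual)
Solving: h(Reactivated) = 0.6819, h(Active) = 0.6803, h(Casual) = 0.6978.
Starting from Active, the probability is 0.6803.

0.6803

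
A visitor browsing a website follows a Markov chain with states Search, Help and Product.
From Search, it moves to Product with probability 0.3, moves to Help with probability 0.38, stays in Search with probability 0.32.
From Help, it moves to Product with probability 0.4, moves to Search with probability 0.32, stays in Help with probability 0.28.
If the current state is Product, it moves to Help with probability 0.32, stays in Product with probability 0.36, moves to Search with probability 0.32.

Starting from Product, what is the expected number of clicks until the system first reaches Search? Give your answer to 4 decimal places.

3.1250

Let t(s) be the expected number of clicks to first reach Search from state s, with t(Search) = 0. Conditioning on the first click:
t(Help) = 1 + 0.28·t(Help) + 0.4·t(Product)
t(Product) = 1 + 0.32·t(Help) + 0.36·t(Product)
Solving: t(Help) = 3.1250, t(Product) = 3.1250.
Expected clicks from Product to Search: 3.1250.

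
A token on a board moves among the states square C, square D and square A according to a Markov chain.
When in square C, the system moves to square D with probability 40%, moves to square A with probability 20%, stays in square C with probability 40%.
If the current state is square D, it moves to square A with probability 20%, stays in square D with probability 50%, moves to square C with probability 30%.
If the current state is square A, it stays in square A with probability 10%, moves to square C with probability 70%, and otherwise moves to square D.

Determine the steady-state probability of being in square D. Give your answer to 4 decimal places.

Let the stationary distribution be π with π = πP and π_1 + π_2 + π_3 = 1.
π_1 = 0.4·π_1 + 0.3·π_2 + 0.7·π_3
π_2 = 0.4·π_1 + 0.5·π_2 + 0.2·π_3
Solving with the normalization constraint gives π = (0.4141, 0.4040, 0.1818).
So the stationary probability of square D is 0.4040.

0.4040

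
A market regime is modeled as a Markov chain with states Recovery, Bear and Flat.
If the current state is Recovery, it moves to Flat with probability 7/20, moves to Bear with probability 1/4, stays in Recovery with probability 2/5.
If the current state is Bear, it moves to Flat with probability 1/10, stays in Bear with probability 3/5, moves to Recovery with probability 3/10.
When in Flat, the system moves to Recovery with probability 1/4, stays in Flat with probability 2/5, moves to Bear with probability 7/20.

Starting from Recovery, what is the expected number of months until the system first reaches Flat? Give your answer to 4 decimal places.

Let t(s) be the expected number of months to first reach Flat from state s, with t(Flat) = 0. Conditioning on the first month:
t(Recovery) = 1 + 0.4·t(Recovery) + 0.25·t(Bear)
t(Bear) = 1 + 0.3·t(Recovery) + 0.6·t(Bear)
Solving: t(Recovery) = 3.9394, t(Bear) = 5.4545.
Expected months from Recovery to Flat: 3.9394.

3.9394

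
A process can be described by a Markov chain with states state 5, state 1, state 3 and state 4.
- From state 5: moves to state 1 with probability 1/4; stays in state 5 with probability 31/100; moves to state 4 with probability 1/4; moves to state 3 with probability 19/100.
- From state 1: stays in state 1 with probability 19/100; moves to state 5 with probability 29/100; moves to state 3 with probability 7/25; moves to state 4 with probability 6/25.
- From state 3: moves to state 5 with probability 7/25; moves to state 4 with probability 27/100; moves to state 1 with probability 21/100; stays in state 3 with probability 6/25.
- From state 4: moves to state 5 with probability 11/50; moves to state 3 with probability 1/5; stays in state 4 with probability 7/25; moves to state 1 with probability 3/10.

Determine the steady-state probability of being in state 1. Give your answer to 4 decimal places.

Let the stationary distribution be π with π = πP and π_1 + π_2 + π_3 + π_4 = 1.
π_1 = 0.31·π_1 + 0.29·π_2 + 0.28·π_3 + 0.22·π_4
π_2 = 0.25·π_1 + 0.19·π_2 + 0.21·π_3 + 0.3·π_4
π_3 = 0.19·π_1 + 0.28·π_2 + 0.24·π_3 + 0.2·π_4
Solving with the normalization constraint gives π = (0.2751, 0.2396, 0.2254, 0.2599).
So the stationary probability of state 1 is 0.2396.

0.2396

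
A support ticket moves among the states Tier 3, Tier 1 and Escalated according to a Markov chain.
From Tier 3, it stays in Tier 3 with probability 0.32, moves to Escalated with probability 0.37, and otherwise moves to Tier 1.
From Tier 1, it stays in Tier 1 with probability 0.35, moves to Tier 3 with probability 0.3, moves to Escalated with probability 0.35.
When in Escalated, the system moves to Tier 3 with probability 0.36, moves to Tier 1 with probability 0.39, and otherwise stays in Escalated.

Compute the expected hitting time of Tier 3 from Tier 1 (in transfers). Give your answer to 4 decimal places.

3.1339

Let t(s) be the expected number of transfers to first reach Tier 3 from state s, with t(Tier 3) = 0. Conditioning on the first transfer:
t(Tier 1) = 1 + 0.35·t(Tier 1) + 0.35·t(Escalated)
t(Escalated) = 1 + 0.39·t(Tier 1) + 0.25·t(Escalated)
Solving: t(Tier 1) = 3.1339, t(Escalated) = 2.9630.
Expected transfers from Tier 1 to Tier 3: 3.1339.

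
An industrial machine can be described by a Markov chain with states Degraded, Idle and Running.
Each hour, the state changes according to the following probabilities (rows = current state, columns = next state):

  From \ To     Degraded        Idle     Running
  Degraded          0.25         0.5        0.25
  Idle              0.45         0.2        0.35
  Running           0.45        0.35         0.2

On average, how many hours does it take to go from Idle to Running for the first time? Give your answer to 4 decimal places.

Let t(s) be the expected number of hours to first reach Running from state s, with t(Running) = 0. Conditioning on the first hour:
t(Degraded) = 1 + 0.25·t(Degraded) + 0.5·t(Idle)
t(Idle) = 1 + 0.45·t(Degraded) + 0.2·t(Idle)
Solving: t(Degraded) = 3.4667, t(Idle) = 3.2000.
Expected hours from Idle to Running: 3.2000.

3.2000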